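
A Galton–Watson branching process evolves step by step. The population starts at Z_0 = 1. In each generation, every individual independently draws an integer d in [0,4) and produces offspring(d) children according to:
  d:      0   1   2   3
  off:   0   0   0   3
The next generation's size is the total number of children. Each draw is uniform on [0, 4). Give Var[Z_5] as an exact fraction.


1708047/1048576

Outcome values over d=0..3: [0, 0, 0, 3]
Σy = 3, Σy² = 9, M = 4
μ = 3/4 = 3/4,  σ² = 9/4 − (3/4)² = 27/16
V_0 = 0, E_0 = 1
V_1 = 27/16·E_0 + (3/4)²·V_0 = 27/16;  E_1 = 3/4
V_2 = 27/16·E_1 + (3/4)²·V_1 = 567/256;  E_2 = 9/16
V_3 = 27/16·E_2 + (3/4)²·V_2 = 8991/4096;  E_3 = 27/64
V_4 = 27/16·E_3 + (3/4)²·V_3 = 127575/65536;  E_4 = 81/256
V_5 = 27/16·E_4 + (3/4)²·V_4 = 1708047/1048576;  E_5 = 243/1024


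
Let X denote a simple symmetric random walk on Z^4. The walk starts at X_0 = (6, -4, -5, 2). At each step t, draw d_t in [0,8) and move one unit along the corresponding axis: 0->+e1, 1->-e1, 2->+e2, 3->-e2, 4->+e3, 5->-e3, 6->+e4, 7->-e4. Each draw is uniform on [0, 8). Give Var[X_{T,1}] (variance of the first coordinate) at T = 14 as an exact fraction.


7/2

Outcome values over d=0..7: [1, -1, 0, 0, 0, 0, 0, 0]
Σy = 0, Σy² = 2, M = 8
μ = 0/8 = 0,  σ² = 2/8 − (0)² = 1/4
Independent increments: Var[X_14] = 14·σ² = 14·(1/4) = 7/2


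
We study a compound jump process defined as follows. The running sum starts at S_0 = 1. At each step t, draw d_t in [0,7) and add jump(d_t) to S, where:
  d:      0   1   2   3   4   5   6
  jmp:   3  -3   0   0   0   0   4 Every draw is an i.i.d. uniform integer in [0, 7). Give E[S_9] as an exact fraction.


43/7

Outcome values over d=0..6: [3, -3, 0, 0, 0, 0, 4]
Σy = 4, Σy² = 34, M = 7
μ = 4/7 = 4/7,  σ² = 34/7 − (4/7)² = 222/49
E[S_9] = 1 + 9·(4/7) = 43/7


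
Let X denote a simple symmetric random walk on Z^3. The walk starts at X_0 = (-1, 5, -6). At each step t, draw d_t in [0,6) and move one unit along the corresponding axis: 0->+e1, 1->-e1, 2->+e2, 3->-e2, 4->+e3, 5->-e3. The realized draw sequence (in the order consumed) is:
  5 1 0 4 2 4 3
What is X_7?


t=0: X=(-1, 5, -6), d=5 → -e3, X_1=(-1, 5, -7)
t=1: X=(-1, 5, -7), d=1 → -e1, X_2=(-2, 5, -7)
t=2: X=(-2, 5, -7), d=0 → +e1, X_3=(-1, 5, -7)
t=3: X=(-1, 5, -7), d=4 → +e3, X_4=(-1, 5, -6)
t=4: X=(-1, 5, -6), d=2 → +e2, X_5=(-1, 6, -6)
t=5: X=(-1, 6, -6), d=4 → +e3, X_6=(-1, 6, -5)
t=6: X=(-1, 6, -5), d=3 → -e2, X_7=(-1, 5, -5)

(-1, 5, -5)


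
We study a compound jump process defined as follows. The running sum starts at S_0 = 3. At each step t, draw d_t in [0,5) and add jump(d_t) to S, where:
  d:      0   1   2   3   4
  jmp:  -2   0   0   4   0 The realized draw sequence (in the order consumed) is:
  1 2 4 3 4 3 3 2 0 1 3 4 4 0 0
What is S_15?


13

t=0: S=3, d=1, jump=0, S_1=3
t=1: S=3, d=2, jump=0, S_2=3
t=2: S=3, d=4, jump=0, S_3=3
t=3: S=3, d=3, jump=4, S_4=7
t=4: S=7, d=4, jump=0, S_5=7
t=5: S=7, d=3, jump=4, S_6=11
t=6: S=11, d=3, jump=4, S_7=15
t=7: S=15, d=2, jump=0, S_8=15
t=8: S=15, d=0, jump=-2, S_9=13
t=9: S=13, d=1, jump=0, S_10=13
t=10: S=13, d=3, jump=4, S_11=17
t=11: S=17, d=4, jump=0, S_12=17
t=12: S=17, d=4, jump=0, S_13=17
t=13: S=17, d=0, jump=-2, S_14=15
t=14: S=15, d=0, jump=-2, S_15=13


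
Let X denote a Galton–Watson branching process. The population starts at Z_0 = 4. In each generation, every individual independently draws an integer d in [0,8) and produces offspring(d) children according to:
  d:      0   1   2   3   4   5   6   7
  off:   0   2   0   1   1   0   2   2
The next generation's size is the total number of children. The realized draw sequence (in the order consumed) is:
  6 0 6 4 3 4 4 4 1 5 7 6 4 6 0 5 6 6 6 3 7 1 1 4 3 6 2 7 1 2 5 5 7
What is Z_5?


12

gen 0: Z_0=4, draws=[6, 0, 6, 4], offspring=[2, 0, 2, 1], Z_1=5
gen 1: Z_1=5, draws=[3, 4, 4, 4, 1], offspring=[1, 1, 1, 1, 2], Z_2=6
gen 2: Z_2=6, draws=[5, 7, 6, 4, 6, 0], offspring=[0, 2, 2, 1, 2, 0], Z_3=7
gen 3: Z_3=7, draws=[5, 6, 6, 6, 3, 7, 1], offspring=[0, 2, 2, 2, 1, 2, 2], Z_4=11
gen 4: Z_4=11, draws=[1, 4, 3, 6, 2, 7, 1, 2, 5, 5, 7], offspring=[2, 1, 1, 2, 0, 2, 2, 0, 0, 0, 2], Z_5=12


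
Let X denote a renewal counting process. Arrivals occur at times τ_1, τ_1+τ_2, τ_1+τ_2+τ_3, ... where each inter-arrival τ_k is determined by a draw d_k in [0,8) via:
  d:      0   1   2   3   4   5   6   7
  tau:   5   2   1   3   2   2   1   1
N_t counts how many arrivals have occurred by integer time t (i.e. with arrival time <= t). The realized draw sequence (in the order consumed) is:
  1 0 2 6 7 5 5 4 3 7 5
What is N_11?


draw d_1=1: τ_1=2, arrival time A_1=2
draw d_2=0: τ_2=5, arrival time A_2=7
draw d_3=2: τ_3=1, arrival time A_3=8
draw d_4=6: τ_4=1, arrival time A_4=9
draw d_5=7: τ_5=1, arrival time A_5=10
draw d_6=5: τ_6=2, arrival time A_6=12
draw d_7=5: τ_7=2, arrival time A_7=14
draw d_8=4: τ_8=2, arrival time A_8=16
draw d_9=3: τ_9=3, arrival time A_9=19
draw d_10=7: τ_10=1, arrival time A_10=20
draw d_11=5: τ_11=2, arrival time A_11=22
N_t over t=0..11: 0:0 1:0 2:1 3:1 4:1 5:1 6:1 7:2 8:3 9:4 10:5 11:5

5


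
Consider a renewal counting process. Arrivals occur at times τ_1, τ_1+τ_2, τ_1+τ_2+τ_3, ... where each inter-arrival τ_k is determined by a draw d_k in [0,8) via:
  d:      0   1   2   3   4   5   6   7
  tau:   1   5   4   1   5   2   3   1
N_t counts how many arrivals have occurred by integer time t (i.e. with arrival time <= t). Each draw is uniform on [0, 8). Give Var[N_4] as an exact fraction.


Inter-arrival values over d=0..7: [1, 5, 4, 1, 5, 2, 3, 1]
Each d has probability 1/8, so the pmf of τ is: f(1) = 3/8, f(2) = 1/8, f(3) = 1/8, f(4) = 1/8, f(5) = 1/4
Let p_n(j) = P(N_n = j), with p_0 = [1]. Condition on τ_1: p_n(0) = P(τ > n), and for j >= 1, p_n(j) = Σ_{k<=n} f(k)·p_{n−k}(j−1)
p_1 = [5/8, 3/8]  (j = 0..1)
p_2 = [1/2, 23/64, 9/64]  (j = 0..2)
p_3 = [3/8, 25/64, 93/512, 27/512]  (j = 0..3)
p_4 = [1/4, 13/32, 61/256, 351/4096, 81/4096]  (j = 0..4)
E[N_4] = Σ j·p_4(j) = 4993/4096;  E[N_4²] = Σ j²·p_4(j) = 10023/4096
Var[N_4] = 10023/4096 − (4993/4096)² = 16124159/16777216

16124159/16777216


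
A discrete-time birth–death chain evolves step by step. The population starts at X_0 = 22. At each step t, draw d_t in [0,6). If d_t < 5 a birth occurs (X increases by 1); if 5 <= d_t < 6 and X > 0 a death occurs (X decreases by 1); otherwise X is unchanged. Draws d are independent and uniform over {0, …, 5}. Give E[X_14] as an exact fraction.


X can drop by at most 1 per step and X_0 = 22 > T = 14, so X_t >= 22 − t >= 8 > 0 for every t <= 14: the floor at 0 (the 'and X > 0' condition) never binds. Hence X_14 = X_0 + Σ_{t<14} Y_t with i.i.d. increments Y_t = y(d_t) ∈ {+1, −1, 0}.
Outcome values over d=0..5: [1, 1, 1, 1, 1, -1]
Σy = 4, Σy² = 6, M = 6
μ = 4/6 = 2/3,  σ² = 6/6 − (2/3)² = 5/9
E[X_14] = 22 + 14·(2/3) = 94/3

94/3


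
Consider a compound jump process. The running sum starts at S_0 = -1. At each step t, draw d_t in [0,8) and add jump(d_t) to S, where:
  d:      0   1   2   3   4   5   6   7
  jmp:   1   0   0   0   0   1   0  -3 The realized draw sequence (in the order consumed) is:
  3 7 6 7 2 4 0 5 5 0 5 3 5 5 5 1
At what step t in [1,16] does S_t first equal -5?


t=0: S=-1, d=3, jump=0, S_1=-1
t=1: S=-1, d=7, jump=-3, S_2=-4
t=2: S=-4, d=6, jump=0, S_3=-4
t=3: S=-4, d=7, jump=-3, S_4=-7
t=4: S=-7, d=2, jump=0, S_5=-7
t=5: S=-7, d=4, jump=0, S_6=-7
t=6: S=-7, d=0, jump=1, S_7=-6
t=7: S=-6, d=5, jump=1, S_8=-5
t=8: S=-5, d=5, jump=1, S_9=-4
t=9: S=-4, d=0, jump=1, S_10=-3
t=10: S=-3, d=5, jump=1, S_11=-2
t=11: S=-2, d=3, jump=0, S_12=-2
t=12: S=-2, d=5, jump=1, S_13=-1
t=13: S=-1, d=5, jump=1, S_14=0
t=14: S=0, d=5, jump=1, S_15=1
t=15: S=1, d=1, jump=0, S_16=1

8


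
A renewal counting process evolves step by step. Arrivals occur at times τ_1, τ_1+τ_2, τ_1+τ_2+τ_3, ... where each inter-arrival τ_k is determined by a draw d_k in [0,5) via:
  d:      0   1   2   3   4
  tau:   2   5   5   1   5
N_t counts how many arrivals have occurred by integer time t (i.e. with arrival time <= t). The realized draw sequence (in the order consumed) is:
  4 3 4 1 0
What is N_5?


draw d_1=4: τ_1=5, arrival time A_1=5
draw d_2=3: τ_2=1, arrival time A_2=6
draw d_3=4: τ_3=5, arrival time A_3=11
draw d_4=1: τ_4=5, arrival time A_4=16
draw d_5=0: τ_5=2, arrival time A_5=18
N_t over t=0..5: 0:0 1:0 2:0 3:0 4:0 5:1

1


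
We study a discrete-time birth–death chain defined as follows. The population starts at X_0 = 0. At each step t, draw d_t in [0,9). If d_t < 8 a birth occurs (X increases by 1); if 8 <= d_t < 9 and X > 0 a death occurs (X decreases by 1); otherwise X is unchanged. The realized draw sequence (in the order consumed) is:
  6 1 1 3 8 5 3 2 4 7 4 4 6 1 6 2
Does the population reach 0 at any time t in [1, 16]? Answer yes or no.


no

t=0: X=0, d=6 → birth, X_1=1
t=1: X=1, d=1 → birth, X_2=2
t=2: X=2, d=1 → birth, X_3=3
t=3: X=3, d=3 → birth, X_4=4
t=4: X=4, d=8 → death, X_5=3
t=5: X=3, d=5 → birth, X_6=4
t=6: X=4, d=3 → birth, X_7=5
t=7: X=5, d=2 → birth, X_8=6
t=8: X=6, d=4 → birth, X_9=7
t=9: X=7, d=7 → birth, X_10=8
t=10: X=8, d=4 → birth, X_11=9
t=11: X=9, d=4 → birth, X_12=10
t=12: X=10, d=6 → birth, X_13=11
t=13: X=11, d=1 → birth, X_14=12
t=14: X=12, d=6 → birth, X_15=13
t=15: X=13, d=2 → birth, X_16=14


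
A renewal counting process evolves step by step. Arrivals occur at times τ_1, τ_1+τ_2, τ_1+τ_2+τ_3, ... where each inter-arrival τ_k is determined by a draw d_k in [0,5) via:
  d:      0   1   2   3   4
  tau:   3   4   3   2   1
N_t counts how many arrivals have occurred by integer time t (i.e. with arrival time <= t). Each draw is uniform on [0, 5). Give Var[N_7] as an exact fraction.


3226404154/6103515625

Inter-arrival values over d=0..4: [3, 4, 3, 2, 1]
Each d has probability 1/5, so the pmf of τ is: f(1) = 1/5, f(2) = 1/5, f(3) = 2/5, f(4) = 1/5
Let p_n(j) = P(N_n = j), with p_0 = [1]. Condition on τ_1: p_n(0) = P(τ > n), and for j >= 1, p_n(j) = Σ_{k<=n} f(k)·p_{n−k}(j−1)
p_1 = [4/5, 1/5]  (j = 0..1)
p_2 = [3/5, 9/25, 1/25]  (j = 0..2)
p_3 = [1/5, 17/25, 14/125, 1/125]  (j = 0..3)
p_4 = [0, 17/25, 36/125, 19/625, 1/625]  (j = 0..4)
p_5 = [0, 11/25, 57/125, 12/125, 24/3125, 1/3125]  (j = 0..5)
p_6 = [0, 1/5, 71/125, 126/625, 89/3125, 29/15625, 1/15625]  (j = 0..6)
p_7 = [0, 1/25, 67/125, 214/625, 229/3125, 123/15625, 34/78125, 1/78125]  (j = 0..7)
E[N_7] = Σ j·p_7(j) = 193311/78125;  E[N_7²] = Σ j²·p_7(j) = 519623/78125
Var[N_7] = 519623/78125 − (193311/78125)² = 3226404154/6103515625


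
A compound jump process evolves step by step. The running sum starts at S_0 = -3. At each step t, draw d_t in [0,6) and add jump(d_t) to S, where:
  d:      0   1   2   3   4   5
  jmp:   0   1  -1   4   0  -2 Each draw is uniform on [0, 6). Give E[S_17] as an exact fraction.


Outcome values over d=0..5: [0, 1, -1, 4, 0, -2]
Σy = 2, Σy² = 22, M = 6
μ = 2/6 = 1/3,  σ² = 22/6 − (1/3)² = 32/9
E[S_17] = -3 + 17·(1/3) = 8/3

8/3


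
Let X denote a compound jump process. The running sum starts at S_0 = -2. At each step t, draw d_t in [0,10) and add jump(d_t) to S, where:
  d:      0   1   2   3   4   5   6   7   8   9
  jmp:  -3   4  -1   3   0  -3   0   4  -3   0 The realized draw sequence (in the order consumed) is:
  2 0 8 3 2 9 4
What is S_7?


t=0: S=-2, d=2, jump=-1, S_1=-3
t=1: S=-3, d=0, jump=-3, S_2=-6
t=2: S=-6, d=8, jump=-3, S_3=-9
t=3: S=-9, d=3, jump=3, S_4=-6
t=4: S=-6, d=2, jump=-1, S_5=-7
t=5: S=-7, d=9, jump=0, S_6=-7
t=6: S=-7, d=4, jump=0, S_7=-7

-7


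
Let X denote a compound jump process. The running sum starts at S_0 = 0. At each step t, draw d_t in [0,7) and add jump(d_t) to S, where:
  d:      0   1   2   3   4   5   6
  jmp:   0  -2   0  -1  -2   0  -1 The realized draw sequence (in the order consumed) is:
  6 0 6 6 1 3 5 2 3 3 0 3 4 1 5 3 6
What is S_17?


t=0: S=0, d=6, jump=-1, S_1=-1
t=1: S=-1, d=0, jump=0, S_2=-1
t=2: S=-1, d=6, jump=-1, S_3=-2
t=3: S=-2, d=6, jump=-1, S_4=-3
t=4: S=-3, d=1, jump=-2, S_5=-5
t=5: S=-5, d=3, jump=-1, S_6=-6
t=6: S=-6, d=5, jump=0, S_7=-6
t=7: S=-6, d=2, jump=0, S_8=-6
t=8: S=-6, d=3, jump=-1, S_9=-7
t=9: S=-7, d=3, jump=-1, S_10=-8
t=10: S=-8, d=0, jump=0, S_11=-8
t=11: S=-8, d=3, jump=-1, S_12=-9
t=12: S=-9, d=4, jump=-2, S_13=-11
t=13: S=-11, d=1, jump=-2, S_14=-13
t=14: S=-13, d=5, jump=0, S_15=-13
t=15: S=-13, d=3, jump=-1, S_16=-14
t=16: S=-14, d=6, jump=-1, S_17=-15

-15


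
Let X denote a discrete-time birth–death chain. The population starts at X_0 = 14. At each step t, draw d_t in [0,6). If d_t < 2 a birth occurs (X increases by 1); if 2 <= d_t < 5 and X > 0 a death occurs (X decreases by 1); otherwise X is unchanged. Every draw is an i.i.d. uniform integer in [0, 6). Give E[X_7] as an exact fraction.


X can drop by at most 1 per step and X_0 = 14 > T = 7, so X_t >= 14 − t >= 7 > 0 for every t <= 7: the floor at 0 (the 'and X > 0' condition) never binds. Hence X_7 = X_0 + Σ_{t<7} Y_t with i.i.d. increments Y_t = y(d_t) ∈ {+1, −1, 0}.
Outcome values over d=0..5: [1, 1, -1, -1, -1, 0]
Σy = -1, Σy² = 5, M = 6
μ = -1/6 = -1/6,  σ² = 5/6 − (-1/6)² = 29/36
E[X_7] = 14 + 7·(-1/6) = 77/6

77/6


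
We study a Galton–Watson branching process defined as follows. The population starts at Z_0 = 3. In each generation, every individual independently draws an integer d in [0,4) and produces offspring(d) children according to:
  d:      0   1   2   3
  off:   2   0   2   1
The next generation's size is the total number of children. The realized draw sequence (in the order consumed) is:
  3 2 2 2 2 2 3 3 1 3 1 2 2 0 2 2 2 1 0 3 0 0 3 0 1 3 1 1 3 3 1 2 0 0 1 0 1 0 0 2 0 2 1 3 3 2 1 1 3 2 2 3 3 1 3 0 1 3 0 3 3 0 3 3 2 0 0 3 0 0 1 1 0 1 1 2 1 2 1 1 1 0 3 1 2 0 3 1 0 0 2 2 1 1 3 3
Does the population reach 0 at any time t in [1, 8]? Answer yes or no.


gen 0: Z_0=3, draws=[3, 2, 2], offspring=[1, 2, 2], Z_1=5
gen 1: Z_1=5, draws=[2, 2, 2, 3, 3], offspring=[2, 2, 2, 1, 1], Z_2=8
gen 2: Z_2=8, draws=[1, 3, 1, 2, 2, 0, 2, 2], offspring=[0, 1, 0, 2, 2, 2, 2, 2], Z_3=11
gen 3: Z_3=11, draws=[2, 1, 0, 3, 0, 0, 3, 0, 1, 3, 1], offspring=[2, 0, 2, 1, 2, 2, 1, 2, 0, 1, 0], Z_4=13
gen 4: Z_4=13, draws=[1, 3, 3, 1, 2, 0, 0, 1, 0, 1, 0, 0, 2], offspring=[0, 1, 1, 0, 2, 2, 2, 0, 2, 0, 2, 2, 2], Z_5=16
gen 5: Z_5=16, draws=[0, 2, 1, 3, 3, 2, 1, 1, 3, 2, 2, 3, 3, 1, 3, 0], offspring=[2, 2, 0, 1, 1, 2, 0, 0, 1, 2, 2, 1, 1, 0, 1, 2], Z_6=18
gen 6: Z_6=18, draws=[1, 3, 0, 3, 3, 0, 3, 3, 2, 0, 0, 3, 0, 0, 1, 1, 0, 1], offspring=[0, 1, 2, 1, 1, 2, 1, 1, 2, 2, 2, 1, 2, 2, 0, 0, 2, 0], Z_7=22
gen 7: Z_7=22, draws=[1, 2, 1, 2, 1, 1, 1, 0, 3, 1, 2, 0, 3, 1, 0, 0, 2, 2, 1, 1, 3, 3], offspring=[0, 2, 0, 2, 0, 0, 0, 2, 1, 0, 2, 2, 1, 0, 2, 2, 2, 2, 0, 0, 1, 1], Z_8=22

no


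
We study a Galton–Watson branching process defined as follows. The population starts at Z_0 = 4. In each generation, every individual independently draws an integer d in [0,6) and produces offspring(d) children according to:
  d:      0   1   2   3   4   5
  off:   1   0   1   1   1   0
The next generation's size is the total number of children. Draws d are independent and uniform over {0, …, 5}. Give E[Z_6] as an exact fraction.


Outcome values over d=0..5: [1, 0, 1, 1, 1, 0]
Σy = 4, Σy² = 4, M = 6
μ = 4/6 = 2/3,  σ² = 4/6 − (2/3)² = 2/9
E[Z_0] = 4
E[Z_1] = 2/3·E[Z_0] = 8/3
E[Z_2] = 2/3·E[Z_1] = 16/9
E[Z_3] = 2/3·E[Z_2] = 32/27
E[Z_4] = 2/3·E[Z_3] = 64/81
E[Z_5] = 2/3·E[Z_4] = 128/243
E[Z_6] = 2/3·E[Z_5] = 256/729

256/729


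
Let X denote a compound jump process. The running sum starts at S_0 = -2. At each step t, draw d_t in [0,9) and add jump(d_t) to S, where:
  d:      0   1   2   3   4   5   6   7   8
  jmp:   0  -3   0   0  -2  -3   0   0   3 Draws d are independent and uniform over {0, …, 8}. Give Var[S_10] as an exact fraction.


2540/81

Outcome values over d=0..8: [0, -3, 0, 0, -2, -3, 0, 0, 3]
Σy = -5, Σy² = 31, M = 9
μ = -5/9 = -5/9,  σ² = 31/9 − (-5/9)² = 254/81
Independent increments: Var[S_10] = 10·σ² = 10·(254/81) = 2540/81


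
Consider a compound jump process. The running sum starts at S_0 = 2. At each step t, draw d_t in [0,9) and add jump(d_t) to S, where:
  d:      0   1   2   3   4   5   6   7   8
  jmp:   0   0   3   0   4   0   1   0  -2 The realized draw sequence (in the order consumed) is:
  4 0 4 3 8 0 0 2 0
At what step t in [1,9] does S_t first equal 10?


3

t=0: S=2, d=4, jump=4, S_1=6
t=1: S=6, d=0, jump=0, S_2=6
t=2: S=6, d=4, jump=4, S_3=10
t=3: S=10, d=3, jump=0, S_4=10
t=4: S=10, d=8, jump=-2, S_5=8
t=5: S=8, d=0, jump=0, S_6=8
t=6: S=8, d=0, jump=0, S_7=8
t=7: S=8, d=2, jump=3, S_8=11
t=8: S=11, d=0, jump=0, S_9=11


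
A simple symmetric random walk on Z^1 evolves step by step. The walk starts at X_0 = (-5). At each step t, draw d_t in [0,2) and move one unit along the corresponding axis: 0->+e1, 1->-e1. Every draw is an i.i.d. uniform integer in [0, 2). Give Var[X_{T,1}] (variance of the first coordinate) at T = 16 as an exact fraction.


Outcome values over d=0..1: [1, -1]
Σy = 0, Σy² = 2, M = 2
μ = 0/2 = 0,  σ² = 2/2 − (0)² = 1
Independent increments: Var[X_16] = 16·σ² = 16·(1) = 16

16


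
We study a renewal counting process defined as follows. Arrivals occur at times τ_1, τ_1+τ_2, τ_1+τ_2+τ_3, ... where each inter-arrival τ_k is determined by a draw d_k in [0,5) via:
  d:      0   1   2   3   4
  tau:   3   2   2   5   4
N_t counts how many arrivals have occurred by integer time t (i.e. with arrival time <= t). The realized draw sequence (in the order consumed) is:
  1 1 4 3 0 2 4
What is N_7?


2

draw d_1=1: τ_1=2, arrival time A_1=2
draw d_2=1: τ_2=2, arrival time A_2=4
draw d_3=4: τ_3=4, arrival time A_3=8
draw d_4=3: τ_4=5, arrival time A_4=13
draw d_5=0: τ_5=3, arrival time A_5=16
draw d_6=2: τ_6=2, arrival time A_6=18
draw d_7=4: τ_7=4, arrival time A_7=22
N_t over t=0..7: 0:0 1:0 2:1 3:1 4:2 5:2 6:2 7:2


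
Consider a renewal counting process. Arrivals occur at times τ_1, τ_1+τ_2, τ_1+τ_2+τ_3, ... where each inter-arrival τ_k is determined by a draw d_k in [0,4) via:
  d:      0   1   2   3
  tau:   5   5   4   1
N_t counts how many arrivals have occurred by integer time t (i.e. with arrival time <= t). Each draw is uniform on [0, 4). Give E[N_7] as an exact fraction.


26453/16384

Inter-arrival values over d=0..3: [5, 5, 4, 1]
Each d has probability 1/4, so the pmf of τ is: f(1) = 1/4, f(4) = 1/4, f(5) = 1/2
Renewal equation for m(n) = E[N_n]: condition on τ_1 = k (if k <= n, one arrival plus a fresh copy on the remaining n−k steps): m(n) = F(n) + Σ_{k<=n} f(k)·m(n−k), where F(n) = P(τ <= n) and m(0) = 0
m(1) = F(1) = 1/4
m(2) = F(2) + f(1)·m(1) = 1/4 + 1/4·1/4 = 5/16
m(3) = F(3) + f(1)·m(2) = 1/4 + 1/4·5/16 = 21/64
m(4) = F(4) + f(1)·m(3) = 1/2 + 1/4·21/64 = 149/256
m(5) = F(5) + f(1)·m(4) + f(4)·m(1) = 1 + 1/4·149/256 + 1/4·1/4 = 1237/1024
m(6) = F(6) + f(1)·m(5) + f(4)·m(2) + f(5)·m(1) = 1 + 1/4·1237/1024 + 1/4·5/16 + 1/2·1/4 = 6165/4096
m(7) = F(7) + f(1)·m(6) + f(4)·m(3) + f(5)·m(2) = 1 + 1/4·6165/4096 + 1/4·21/64 + 1/2·5/16 = 26453/16384
E[N_7] = m(7) = 26453/16384


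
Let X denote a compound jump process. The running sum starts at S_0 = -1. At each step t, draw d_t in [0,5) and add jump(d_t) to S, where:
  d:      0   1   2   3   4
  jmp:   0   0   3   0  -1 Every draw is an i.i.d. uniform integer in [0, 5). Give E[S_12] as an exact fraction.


Outcome values over d=0..4: [0, 0, 3, 0, -1]
Σy = 2, Σy² = 10, M = 5
μ = 2/5 = 2/5,  σ² = 10/5 − (2/5)² = 46/25
E[S_12] = -1 + 12·(2/5) = 19/5

19/5


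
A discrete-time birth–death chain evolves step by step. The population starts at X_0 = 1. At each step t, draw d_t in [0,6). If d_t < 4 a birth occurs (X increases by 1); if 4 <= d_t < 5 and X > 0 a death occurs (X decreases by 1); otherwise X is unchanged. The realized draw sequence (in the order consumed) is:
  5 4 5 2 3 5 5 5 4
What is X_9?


1

t=0: X=1, d=5 → hold, X_1=1
t=1: X=1, d=4 → death, X_2=0
t=2: X=0, d=5 → hold, X_3=0
t=3: X=0, d=2 → birth, X_4=1
t=4: X=1, d=3 → birth, X_5=2
t=5: X=2, d=5 → hold, X_6=2
t=6: X=2, d=5 → hold, X_7=2
t=7: X=2, d=5 → hold, X_8=2
t=8: X=2, d=4 → death, X_9=1


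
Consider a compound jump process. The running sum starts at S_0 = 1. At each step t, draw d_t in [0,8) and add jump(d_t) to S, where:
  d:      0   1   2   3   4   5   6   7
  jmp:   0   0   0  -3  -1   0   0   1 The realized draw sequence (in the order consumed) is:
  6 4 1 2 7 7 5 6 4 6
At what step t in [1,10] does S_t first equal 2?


6

t=0: S=1, d=6, jump=0, S_1=1
t=1: S=1, d=4, jump=-1, S_2=0
t=2: S=0, d=1, jump=0, S_3=0
t=3: S=0, d=2, jump=0, S_4=0
t=4: S=0, d=7, jump=1, S_5=1
t=5: S=1, d=7, jump=1, S_6=2
t=6: S=2, d=5, jump=0, S_7=2
t=7: S=2, d=6, jump=0, S_8=2
t=8: S=2, d=4, jump=-1, S_9=1
t=9: S=1, d=6, jump=0, S_10=1


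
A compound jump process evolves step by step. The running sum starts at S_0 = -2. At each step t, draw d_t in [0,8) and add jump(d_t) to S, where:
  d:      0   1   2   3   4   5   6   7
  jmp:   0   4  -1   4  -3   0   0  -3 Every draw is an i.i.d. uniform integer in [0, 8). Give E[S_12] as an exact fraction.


-1/2

Outcome values over d=0..7: [0, 4, -1, 4, -3, 0, 0, -3]
Σy = 1, Σy² = 51, M = 8
μ = 1/8 = 1/8,  σ² = 51/8 − (1/8)² = 407/64
E[S_12] = -2 + 12·(1/8) = -1/2


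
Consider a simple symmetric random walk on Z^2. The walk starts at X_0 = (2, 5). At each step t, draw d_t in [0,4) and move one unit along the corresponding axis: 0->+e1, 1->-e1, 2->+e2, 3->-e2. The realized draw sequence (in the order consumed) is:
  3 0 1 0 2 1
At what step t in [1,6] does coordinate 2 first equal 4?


1

t=0: X=(2, 5), d=3 → -e2, X_1=(2, 4)
t=1: X=(2, 4), d=0 → +e1, X_2=(3, 4)
t=2: X=(3, 4), d=1 → -e1, X_3=(2, 4)
t=3: X=(2, 4), d=0 → +e1, X_4=(3, 4)
t=4: X=(3, 4), d=2 → +e2, X_5=(3, 5)
t=5: X=(3, 5), d=1 → -e1, X_6=(2, 5)


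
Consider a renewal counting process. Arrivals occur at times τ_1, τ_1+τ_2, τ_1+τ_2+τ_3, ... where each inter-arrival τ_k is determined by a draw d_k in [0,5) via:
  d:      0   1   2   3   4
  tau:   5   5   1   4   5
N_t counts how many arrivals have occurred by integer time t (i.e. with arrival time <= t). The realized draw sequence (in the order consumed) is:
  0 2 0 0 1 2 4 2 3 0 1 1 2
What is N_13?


draw d_1=0: τ_1=5, arrival time A_1=5
draw d_2=2: τ_2=1, arrival time A_2=6
draw d_3=0: τ_3=5, arrival time A_3=11
draw d_4=0: τ_4=5, arrival time A_4=16
draw d_5=1: τ_5=5, arrival time A_5=21
draw d_6=2: τ_6=1, arrival time A_6=22
draw d_7=4: τ_7=5, arrival time A_7=27
draw d_8=2: τ_8=1, arrival time A_8=28
draw d_9=3: τ_9=4, arrival time A_9=32
draw d_10=0: τ_10=5, arrival time A_10=37
draw d_11=1: τ_11=5, arrival time A_11=42
draw d_12=1: τ_12=5, arrival time A_12=47
draw d_13=2: τ_13=1, arrival time A_13=48
N_t over t=0..13: 0:0 1:0 2:0 3:0 4:0 5:1 6:2 7:2 8:2 9:2 10:2 11:3 12:3 13:3

3


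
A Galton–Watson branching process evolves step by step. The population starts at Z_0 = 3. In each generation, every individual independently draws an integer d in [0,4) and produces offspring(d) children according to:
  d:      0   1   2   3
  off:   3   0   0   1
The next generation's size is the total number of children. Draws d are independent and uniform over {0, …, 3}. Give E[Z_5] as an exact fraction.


3

Outcome values over d=0..3: [3, 0, 0, 1]
Σy = 4, Σy² = 10, M = 4
μ = 4/4 = 1,  σ² = 10/4 − (1)² = 3/2
E[Z_0] = 3
E[Z_1] = 1·E[Z_0] = 3
E[Z_2] = 1·E[Z_1] = 3
E[Z_3] = 1·E[Z_2] = 3
E[Z_4] = 1·E[Z_3] = 3
E[Z_5] = 1·E[Z_4] = 3


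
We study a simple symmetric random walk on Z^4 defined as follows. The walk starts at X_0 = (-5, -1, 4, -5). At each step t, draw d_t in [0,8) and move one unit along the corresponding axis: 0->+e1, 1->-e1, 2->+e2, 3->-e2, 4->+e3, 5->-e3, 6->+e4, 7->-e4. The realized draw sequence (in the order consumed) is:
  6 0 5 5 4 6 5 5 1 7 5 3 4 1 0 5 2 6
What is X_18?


t=0: X=(-5, -1, 4, -5), d=6 → +e4, X_1=(-5, -1, 4, -4)
t=1: X=(-5, -1, 4, -4), d=0 → +e1, X_2=(-4, -1, 4, -4)
t=2: X=(-4, -1, 4, -4), d=5 → -e3, X_3=(-4, -1, 3, -4)
t=3: X=(-4, -1, 3, -4), d=5 → -e3, X_4=(-4, -1, 2, -4)
t=4: X=(-4, -1, 2, -4), d=4 → +e3, X_5=(-4, -1, 3, -4)
t=5: X=(-4, -1, 3, -4), d=6 → +e4, X_6=(-4, -1, 3, -3)
t=6: X=(-4, -1, 3, -3), d=5 → -e3, X_7=(-4, -1, 2, -3)
t=7: X=(-4, -1, 2, -3), d=5 → -e3, X_8=(-4, -1, 1, -3)
t=8: X=(-4, -1, 1, -3), d=1 → -e1, X_9=(-5, -1, 1, -3)
t=9: X=(-5, -1, 1, -3), d=7 → -e4, X_10=(-5, -1, 1, -4)
t=10: X=(-5, -1, 1, -4), d=5 → -e3, X_11=(-5, -1, 0, -4)
t=11: X=(-5, -1, 0, -4), d=3 → -e2, X_12=(-5, -2, 0, -4)
t=12: X=(-5, -2, 0, -4), d=4 → +e3, X_13=(-5, -2, 1, -4)
t=13: X=(-5, -2, 1, -4), d=1 → -e1, X_14=(-6, -2, 1, -4)
t=14: X=(-6, -2, 1, -4), d=0 → +e1, X_15=(-5, -2, 1, -4)
t=15: X=(-5, -2, 1, -4), d=5 → -e3, X_16=(-5, -2, 0, -4)
t=16: X=(-5, -2, 0, -4), d=2 → +e2, X_17=(-5, -1, 0, -4)
t=17: X=(-5, -1, 0, -4), d=6 → +e4, X_18=(-5, -1, 0, -3)

(-5, -1, 0, -3)


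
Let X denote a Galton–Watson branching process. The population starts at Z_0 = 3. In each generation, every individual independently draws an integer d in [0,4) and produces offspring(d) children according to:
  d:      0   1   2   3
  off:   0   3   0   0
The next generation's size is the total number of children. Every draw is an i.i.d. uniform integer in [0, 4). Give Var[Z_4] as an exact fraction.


382725/65536

Outcome values over d=0..3: [0, 3, 0, 0]
Σy = 3, Σy² = 9, M = 4
μ = 3/4 = 3/4,  σ² = 9/4 − (3/4)² = 27/16
V_0 = 0, E_0 = 3
V_1 = 27/16·E_0 + (3/4)²·V_0 = 81/16;  E_1 = 9/4
V_2 = 27/16·E_1 + (3/4)²·V_1 = 1701/256;  E_2 = 27/16
V_3 = 27/16·E_2 + (3/4)²·V_2 = 26973/4096;  E_3 = 81/64
V_4 = 27/16·E_3 + (3/4)²·V_3 = 382725/65536;  E_4 = 243/256


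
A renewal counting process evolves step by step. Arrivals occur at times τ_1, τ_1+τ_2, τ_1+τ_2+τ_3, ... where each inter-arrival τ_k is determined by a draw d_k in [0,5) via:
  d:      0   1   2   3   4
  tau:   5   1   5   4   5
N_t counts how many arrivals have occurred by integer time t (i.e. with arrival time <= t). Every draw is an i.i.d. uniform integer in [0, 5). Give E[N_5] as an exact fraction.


3531/3125

Inter-arrival values over d=0..4: [5, 1, 5, 4, 5]
Each d has probability 1/5, so the pmf of τ is: f(1) = 1/5, f(4) = 1/5, f(5) = 3/5
Renewal equation for m(n) = E[N_n]: condition on τ_1 = k (if k <= n, one arrival plus a fresh copy on the remaining n−k steps): m(n) = F(n) + Σ_{k<=n} f(k)·m(n−k), where F(n) = P(τ <= n) and m(0) = 0
m(1) = F(1) = 1/5
m(2) = F(2) + f(1)·m(1) = 1/5 + 1/5·1/5 = 6/25
m(3) = F(3) + f(1)·m(2) = 1/5 + 1/5·6/25 = 31/125
m(4) = F(4) + f(1)·m(3) = 2/5 + 1/5·31/125 = 281/625
m(5) = F(5) + f(1)·m(4) + f(4)·m(1) = 1 + 1/5·281/625 + 1/5·1/5 = 3531/3125
E[N_5] = m(5) = 3531/3125


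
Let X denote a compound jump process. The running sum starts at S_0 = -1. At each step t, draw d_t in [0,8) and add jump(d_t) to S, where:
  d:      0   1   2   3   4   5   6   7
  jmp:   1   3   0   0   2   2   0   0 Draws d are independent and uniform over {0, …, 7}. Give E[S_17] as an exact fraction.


Outcome values over d=0..7: [1, 3, 0, 0, 2, 2, 0, 0]
Σy = 8, Σy² = 18, M = 8
μ = 8/8 = 1,  σ² = 18/8 − (1)² = 5/4
E[S_17] = -1 + 17·(1) = 16

16


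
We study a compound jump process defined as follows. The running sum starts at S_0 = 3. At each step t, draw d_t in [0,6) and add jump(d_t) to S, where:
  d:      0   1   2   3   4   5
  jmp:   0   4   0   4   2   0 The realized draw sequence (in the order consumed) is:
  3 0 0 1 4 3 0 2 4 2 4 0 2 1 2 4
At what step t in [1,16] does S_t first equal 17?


6

t=0: S=3, d=3, jump=4, S_1=7
t=1: S=7, d=0, jump=0, S_2=7
t=2: S=7, d=0, jump=0, S_3=7
t=3: S=7, d=1, jump=4, S_4=11
t=4: S=11, d=4, jump=2, S_5=13
t=5: S=13, d=3, jump=4, S_6=17
t=6: S=17, d=0, jump=0, S_7=17
t=7: S=17, d=2, jump=0, S_8=17
t=8: S=17, d=4, jump=2, S_9=19
t=9: S=19, d=2, jump=0, S_10=19
t=10: S=19, d=4, jump=2, S_11=21
t=11: S=21, d=0, jump=0, S_12=21
t=12: S=21, d=2, jump=0, S_13=21
t=13: S=21, d=1, jump=4, S_14=25
t=14: S=25, d=2, jump=0, S_15=25
t=15: S=25, d=4, jump=2, S_16=27


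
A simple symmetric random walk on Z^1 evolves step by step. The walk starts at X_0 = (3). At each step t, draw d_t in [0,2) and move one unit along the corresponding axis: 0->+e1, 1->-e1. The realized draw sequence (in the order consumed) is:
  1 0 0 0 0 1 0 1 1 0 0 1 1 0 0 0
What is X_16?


(7)

t=0: X=(3), d=1 → -e1, X_1=(2)
t=1: X=(2), d=0 → +e1, X_2=(3)
t=2: X=(3), d=0 → +e1, X_3=(4)
t=3: X=(4), d=0 → +e1, X_4=(5)
t=4: X=(5), d=0 → +e1, X_5=(6)
t=5: X=(6), d=1 → -e1, X_6=(5)
t=6: X=(5), d=0 → +e1, X_7=(6)
t=7: X=(6), d=1 → -e1, X_8=(5)
t=8: X=(5), d=1 → -e1, X_9=(4)
t=9: X=(4), d=0 → +e1, X_10=(5)
t=10: X=(5), d=0 → +e1, X_11=(6)
t=11: X=(6), d=1 → -e1, X_12=(5)
t=12: X=(5), d=1 → -e1, X_13=(4)
t=13: X=(4), d=0 → +e1, X_14=(5)
t=14: X=(5), d=0 → +e1, X_15=(6)
t=15: X=(6), d=0 → +e1, X_16=(7)


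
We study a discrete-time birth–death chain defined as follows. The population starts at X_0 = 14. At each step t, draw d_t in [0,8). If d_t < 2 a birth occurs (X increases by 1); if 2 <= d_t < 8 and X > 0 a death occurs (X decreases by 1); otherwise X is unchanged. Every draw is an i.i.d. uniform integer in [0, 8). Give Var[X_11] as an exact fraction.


X can drop by at most 1 per step and X_0 = 14 > T = 11, so X_t >= 14 − t >= 3 > 0 for every t <= 11: the floor at 0 (the 'and X > 0' condition) never binds. Hence X_11 = X_0 + Σ_{t<11} Y_t with i.i.d. increments Y_t = y(d_t) ∈ {+1, −1, 0}.
Outcome values over d=0..7: [1, 1, -1, -1, -1, -1, -1, -1]
Σy = -4, Σy² = 8, M = 8
μ = -4/8 = -1/2,  σ² = 8/8 − (-1/2)² = 3/4
Independent increments: Var[X_11] = 11·σ² = 11·(3/4) = 33/4

33/4


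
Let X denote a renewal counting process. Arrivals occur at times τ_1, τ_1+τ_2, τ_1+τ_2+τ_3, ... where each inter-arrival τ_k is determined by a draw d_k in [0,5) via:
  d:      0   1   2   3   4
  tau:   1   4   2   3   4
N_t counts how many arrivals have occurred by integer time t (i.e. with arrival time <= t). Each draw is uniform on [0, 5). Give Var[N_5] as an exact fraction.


Inter-arrival values over d=0..4: [1, 4, 2, 3, 4]
Each d has probability 1/5, so the pmf of τ is: f(1) = 1/5, f(2) = 1/5, f(3) = 1/5, f(4) = 2/5
Let p_n(j) = P(N_n = j), with p_0 = [1]. Condition on τ_1: p_n(0) = P(τ > n), and for j >= 1, p_n(j) = Σ_{k<=n} f(k)·p_{n−k}(j−1)
p_1 = [4/5, 1/5]  (j = 0..1)
p_2 = [3/5, 9/25, 1/25]  (j = 0..2)
p_3 = [2/5, 12/25, 14/125, 1/125]  (j = 0..3)
p_4 = [0, 19/25, 26/125, 19/625, 1/625]  (j = 0..4)
p_5 = [0, 13/25, 2/5, 9/125, 24/3125, 1/3125]  (j = 0..5)
E[N_5] = Σ j·p_5(j) = 4901/3125;  E[N_5²] = Σ j²·p_5(j) = 9059/3125
Var[N_5] = 9059/3125 − (4901/3125)² = 4289574/9765625

4289574/9765625


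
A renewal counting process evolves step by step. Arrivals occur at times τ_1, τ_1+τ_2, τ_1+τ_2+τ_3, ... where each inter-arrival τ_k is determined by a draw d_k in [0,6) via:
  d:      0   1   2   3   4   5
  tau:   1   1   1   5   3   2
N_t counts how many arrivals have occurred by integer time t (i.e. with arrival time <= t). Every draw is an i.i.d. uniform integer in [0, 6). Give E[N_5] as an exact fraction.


217/96

Inter-arrival values over d=0..5: [1, 1, 1, 5, 3, 2]
Each d has probability 1/6, so the pmf of τ is: f(1) = 1/2, f(2) = 1/6, f(3) = 1/6, f(5) = 1/6
Renewal equation for m(n) = E[N_n]: condition on τ_1 = k (if k <= n, one arrival plus a fresh copy on the remaining n−k steps): m(n) = F(n) + Σ_{k<=n} f(k)·m(n−k), where F(n) = P(τ <= n) and m(0) = 0
m(1) = F(1) = 1/2
m(2) = F(2) + f(1)·m(1) = 2/3 + 1/2·1/2 = 11/12
m(3) = F(3) + f(1)·m(2) + f(2)·m(1) = 5/6 + 1/2·11/12 + 1/6·1/2 = 11/8
m(4) = F(4) + f(1)·m(3) + f(2)·m(2) + f(3)·m(1) = 5/6 + 1/2·11/8 + 1/6·11/12 + 1/6·1/2 = 253/144
m(5) = F(5) + f(1)·m(4) + f(2)·m(3) + f(3)·m(2) = 1 + 1/2·253/144 + 1/6·11/8 + 1/6·11/12 = 217/96
E[N_5] = m(5) = 217/96


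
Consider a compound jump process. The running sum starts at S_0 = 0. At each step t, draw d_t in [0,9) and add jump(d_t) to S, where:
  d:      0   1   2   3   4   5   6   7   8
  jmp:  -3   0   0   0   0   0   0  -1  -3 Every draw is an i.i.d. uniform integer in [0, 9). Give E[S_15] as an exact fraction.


-35/3

Outcome values over d=0..8: [-3, 0, 0, 0, 0, 0, 0, -1, -3]
Σy = -7, Σy² = 19, M = 9
μ = -7/9 = -7/9,  σ² = 19/9 − (-7/9)² = 122/81
E[S_15] = 0 + 15·(-7/9) = -35/3


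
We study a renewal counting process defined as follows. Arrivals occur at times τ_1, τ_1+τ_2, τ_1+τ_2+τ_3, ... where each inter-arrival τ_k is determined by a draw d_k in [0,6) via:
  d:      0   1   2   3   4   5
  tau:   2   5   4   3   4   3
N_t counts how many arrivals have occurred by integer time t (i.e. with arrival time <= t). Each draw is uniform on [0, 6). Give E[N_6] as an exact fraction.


Inter-arrival values over d=0..5: [2, 5, 4, 3, 4, 3]
Each d has probability 1/6, so the pmf of τ is: f(2) = 1/6, f(3) = 1/3, f(4) = 1/3, f(5) = 1/6
Renewal equation for m(n) = E[N_n]: condition on τ_1 = k (if k <= n, one arrival plus a fresh copy on the remaining n−k steps): m(n) = F(n) + Σ_{k<=n} f(k)·m(n−k), where F(n) = P(τ <= n) and m(0) = 0
m(1) = F(1) = 0
m(2) = F(2) = 1/6
m(3) = F(3) = 1/2
m(4) = F(4) + f(2)·m(2) = 5/6 + 1/6·1/6 = 31/36
m(5) = F(5) + f(2)·m(3) + f(3)·m(2) = 1 + 1/6·1/2 + 1/3·1/6 = 41/36
m(6) = F(6) + f(2)·m(4) + f(3)·m(3) + f(4)·m(2) = 1 + 1/6·31/36 + 1/3·1/2 + 1/3·1/6 = 295/216
E[N_6] = m(6) = 295/216

295/216


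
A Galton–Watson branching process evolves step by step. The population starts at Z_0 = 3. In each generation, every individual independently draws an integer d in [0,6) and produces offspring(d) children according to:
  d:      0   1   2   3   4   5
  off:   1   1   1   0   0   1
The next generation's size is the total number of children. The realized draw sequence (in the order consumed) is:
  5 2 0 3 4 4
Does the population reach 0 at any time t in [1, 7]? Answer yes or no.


gen 0: Z_0=3, draws=[5, 2, 0], offspring=[1, 1, 1], Z_1=3
gen 1: Z_1=3, draws=[3, 4, 4], offspring=[0, 0, 0], Z_2=0
gen 2: Z_2=0, draws=[], offspring=[], Z_3=0
gen 3: Z_3=0, draws=[], offspring=[], Z_4=0
gen 4: Z_4=0, draws=[], offspring=[], Z_5=0
gen 5: Z_5=0, draws=[], offspring=[], Z_6=0
gen 6: Z_6=0, draws=[], offspring=[], Z_7=0

yes


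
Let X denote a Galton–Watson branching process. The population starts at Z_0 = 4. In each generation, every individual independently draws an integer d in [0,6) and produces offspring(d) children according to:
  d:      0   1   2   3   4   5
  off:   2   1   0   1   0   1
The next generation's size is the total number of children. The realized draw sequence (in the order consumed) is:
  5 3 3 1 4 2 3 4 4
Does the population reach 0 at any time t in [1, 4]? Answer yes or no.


yes

gen 0: Z_0=4, draws=[5, 3, 3, 1], offspring=[1, 1, 1, 1], Z_1=4
gen 1: Z_1=4, draws=[4, 2, 3, 4], offspring=[0, 0, 1, 0], Z_2=1
gen 2: Z_2=1, draws=[4], offspring=[0], Z_3=0
gen 3: Z_3=0, draws=[], offspring=[], Z_4=0


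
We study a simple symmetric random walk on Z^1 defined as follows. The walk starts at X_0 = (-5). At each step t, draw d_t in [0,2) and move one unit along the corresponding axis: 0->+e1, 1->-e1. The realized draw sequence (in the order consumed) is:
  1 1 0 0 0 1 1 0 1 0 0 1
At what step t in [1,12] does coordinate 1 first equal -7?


2

t=0: X=(-5), d=1 → -e1, X_1=(-6)
t=1: X=(-6), d=1 → -e1, X_2=(-7)
t=2: X=(-7), d=0 → +e1, X_3=(-6)
t=3: X=(-6), d=0 → +e1, X_4=(-5)
t=4: X=(-5), d=0 → +e1, X_5=(-4)
t=5: X=(-4), d=1 → -e1, X_6=(-5)
t=6: X=(-5), d=1 → -e1, X_7=(-6)
t=7: X=(-6), d=0 → +e1, X_8=(-5)
t=8: X=(-5), d=1 → -e1, X_9=(-6)
t=9: X=(-6), d=0 → +e1, X_10=(-5)
t=10: X=(-5), d=0 → +e1, X_11=(-4)
t=11: X=(-4), d=1 → -e1, X_12=(-5)


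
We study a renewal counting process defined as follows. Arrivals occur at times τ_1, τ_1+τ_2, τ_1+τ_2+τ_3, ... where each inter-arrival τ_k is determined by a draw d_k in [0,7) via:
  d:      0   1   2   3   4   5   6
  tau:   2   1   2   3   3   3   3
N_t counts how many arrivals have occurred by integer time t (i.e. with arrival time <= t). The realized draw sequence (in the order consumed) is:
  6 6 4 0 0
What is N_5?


1

draw d_1=6: τ_1=3, arrival time A_1=3
draw d_2=6: τ_2=3, arrival time A_2=6
draw d_3=4: τ_3=3, arrival time A_3=9
draw d_4=0: τ_4=2, arrival time A_4=11
draw d_5=0: τ_5=2, arrival time A_5=13
N_t over t=0..5: 0:0 1:0 2:0 3:1 4:1 5:1


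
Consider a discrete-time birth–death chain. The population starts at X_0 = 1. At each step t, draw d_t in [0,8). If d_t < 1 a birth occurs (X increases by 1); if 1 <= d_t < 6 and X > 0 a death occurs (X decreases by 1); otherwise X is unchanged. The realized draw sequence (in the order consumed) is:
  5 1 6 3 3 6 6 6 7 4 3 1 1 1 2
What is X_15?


0

t=0: X=1, d=5 → death, X_1=0
t=1: X=0, d=1 → hold, X_2=0
t=2: X=0, d=6 → hold, X_3=0
t=3: X=0, d=3 → hold, X_4=0
t=4: X=0, d=3 → hold, X_5=0
t=5: X=0, d=6 → hold, X_6=0
t=6: X=0, d=6 → hold, X_7=0
t=7: X=0, d=6 → hold, X_8=0
t=8: X=0, d=7 → hold, X_9=0
t=9: X=0, d=4 → hold, X_10=0
t=10: X=0, d=3 → hold, X_11=0
t=11: X=0, d=1 → hold, X_12=0
t=12: X=0, d=1 → hold, X_13=0
t=13: X=0, d=1 → hold, X_14=0
t=14: X=0, d=2 → hold, X_15=0


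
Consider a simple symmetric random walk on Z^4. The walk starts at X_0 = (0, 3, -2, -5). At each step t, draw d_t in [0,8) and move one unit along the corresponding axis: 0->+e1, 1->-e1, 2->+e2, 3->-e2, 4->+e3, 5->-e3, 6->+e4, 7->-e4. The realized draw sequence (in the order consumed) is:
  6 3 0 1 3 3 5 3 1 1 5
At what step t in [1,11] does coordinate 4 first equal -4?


1

t=0: X=(0, 3, -2, -5), d=6 → +e4, X_1=(0, 3, -2, -4)
t=1: X=(0, 3, -2, -4), d=3 → -e2, X_2=(0, 2, -2, -4)
t=2: X=(0, 2, -2, -4), d=0 → +e1, X_3=(1, 2, -2, -4)
t=3: X=(1, 2, -2, -4), d=1 → -e1, X_4=(0, 2, -2, -4)
t=4: X=(0, 2, -2, -4), d=3 → -e2, X_5=(0, 1, -2, -4)
t=5: X=(0, 1, -2, -4), d=3 → -e2, X_6=(0, 0, -2, -4)
t=6: X=(0, 0, -2, -4), d=5 → -e3, X_7=(0, 0, -3, -4)
t=7: X=(0, 0, -3, -4), d=3 → -e2, X_8=(0, -1, -3, -4)
t=8: X=(0, -1, -3, -4), d=1 → -e1, X_9=(-1, -1, -3, -4)
t=9: X=(-1, -1, -3, -4), d=1 → -e1, X_10=(-2, -1, -3, -4)
t=10: X=(-2, -1, -3, -4), d=5 → -e3, X_11=(-2, -1, -4, -4)


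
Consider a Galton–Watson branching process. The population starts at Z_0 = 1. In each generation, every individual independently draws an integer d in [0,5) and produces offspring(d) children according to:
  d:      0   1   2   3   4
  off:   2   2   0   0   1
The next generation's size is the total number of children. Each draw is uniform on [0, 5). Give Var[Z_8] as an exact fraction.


32/5

Outcome values over d=0..4: [2, 2, 0, 0, 1]
Σy = 5, Σy² = 9, M = 5
μ = 5/5 = 1,  σ² = 9/5 − (1)² = 4/5
V_0 = 0, E_0 = 1
V_1 = 4/5·E_0 + (1)²·V_0 = 4/5;  E_1 = 1
V_2 = 4/5·E_1 + (1)²·V_1 = 8/5;  E_2 = 1
V_3 = 4/5·E_2 + (1)²·V_2 = 12/5;  E_3 = 1
V_4 = 4/5·E_3 + (1)²·V_3 = 16/5;  E_4 = 1
V_5 = 4/5·E_4 + (1)²·V_4 = 4;  E_5 = 1
V_6 = 4/5·E_5 + (1)²·V_5 = 24/5;  E_6 = 1
V_7 = 4/5·E_6 + (1)²·V_6 = 28/5;  E_7 = 1
V_8 = 4/5·E_7 + (1)²·V_7 = 32/5;  E_8 = 1


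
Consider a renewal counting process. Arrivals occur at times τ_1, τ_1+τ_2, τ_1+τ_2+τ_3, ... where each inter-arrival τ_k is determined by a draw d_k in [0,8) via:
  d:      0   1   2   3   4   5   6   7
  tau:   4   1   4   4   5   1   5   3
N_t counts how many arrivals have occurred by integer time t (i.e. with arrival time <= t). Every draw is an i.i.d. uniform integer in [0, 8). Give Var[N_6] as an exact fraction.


8686343/16777216

Inter-arrival values over d=0..7: [4, 1, 4, 4, 5, 1, 5, 3]
Each d has probability 1/8, so the pmf of τ is: f(1) = 1/4, f(3) = 1/8, f(4) = 3/8, f(5) = 1/4
Let p_n(j) = P(N_n = j), with p_0 = [1]. Condition on τ_1: p_n(0) = P(τ > n), and for j >= 1, p_n(j) = Σ_{k<=n} f(k)·p_{n−k}(j−1)
p_1 = [3/4, 1/4]  (j = 0..1)
p_2 = [3/4, 3/16, 1/16]  (j = 0..2)
p_3 = [5/8, 5/16, 3/64, 1/64]  (j = 0..3)
p_4 = [1/4, 5/8, 7/64, 3/256, 1/256]  (j = 0..4)
p_5 = [0, 11/16, 35/128, 9/256, 3/1024, 1/1024]  (j = 0..5)
p_6 = [0, 35/64, 11/32, 25/256, 11/1024, 3/4096, 1/4096]  (j = 0..6)
E[N_6] = Σ j·p_6(j) = 6453/4096;  E[N_6²] = Σ j²·p_6(j) = 12287/4096
Var[N_6] = 12287/4096 − (6453/4096)² = 8686343/16777216
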